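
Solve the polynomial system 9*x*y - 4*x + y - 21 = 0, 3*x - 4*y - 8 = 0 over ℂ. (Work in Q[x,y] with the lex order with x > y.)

Compute a lex Gröbner basis by Buchberger's algorithm.
f_1 = 9*x*y - 4*x + y - 21, LT = x*y.
f_2 = 3*x - 4*y - 8, LT = x.

S(f_1,f_2): lcm = x*y. S = -4/9*x + 4/3*y**2 + 25/9*y - 7/3.
  leading term x: subtract (-4/27)·f_2 from -4/9*x + 4/3*y**2 + 25/9*y - 7/3 → 4/3*y**2 + 59/27*y - 95/27
  leading term y**2: no divisor's leading term divides it; move 4/3*y**2 to the remainder.
  leading term y: no divisor's leading term divides it; move 59/27*y to the remainder.
  leading term 1: no divisor's leading term divides it; move -95/27 to the remainder.
  remainder 4/3*y**2 + 59/27*y - 95/27 ≠ 0; add h_3 = 4/3*y**2 + 59/27*y - 95/27 to the basis.

The other S-polynomials (S(f_1,h_3), S(f_2,h_3)) all reduce to 0 modulo the current basis, so we have a Gröbner basis.
Inter-reduce: drop elements whose leading term is divisible by another's, tail-reduce, and make monic.
Reduced Gröbner basis: {x - 4/3*y - 8/3, y**2 + 59/36*y - 95/36}.

A lex Gröbner basis eliminates variables successively. Here y**2 + 59/36*y - 95/36 depends only on y, with roots {-95/36, 1}; lifting each root through the earlier basis elements recovers the full solutions.
  y = -95/36: the earlier basis element becomes x + 23/27 = 0, giving x = -23/27 — point (-23/27, -95/36).
  y = 1: the earlier basis element becomes x - 4 = 0, giving x = 4 — point (4, 1).

{(-23/27, -95/36), (4, 1)}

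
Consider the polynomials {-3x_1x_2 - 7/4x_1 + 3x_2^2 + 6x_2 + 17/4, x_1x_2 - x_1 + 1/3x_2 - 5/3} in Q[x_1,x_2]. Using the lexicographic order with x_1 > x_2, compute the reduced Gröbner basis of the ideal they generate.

The reduced Gröbner basis is the canonical form of the ideal for this ordering.

f_1 = -3x_1x_2 - 7/4x_1 + 3x_2^2 + 6x_2 + 17/4, LT = x_1x_2.
f_2 = x_1x_2 - x_1 + 1/3x_2 - 5/3, LT = x_1x_2.

S(f_1,f_2): lcm = x_1x_2. S = 19/12x_1 - x_2^2 - 7/3x_2 + 1/4.
  leading term x_1: no divisor's leading term divides it; move 19/12x_1 to the remainder.
  leading term x_2^2: no divisor's leading term divides it; move -x_2^2 to the remainder.
  leading term x_2: no divisor's leading term divides it; move -7/3x_2 to the remainder.
  leading term 1: no divisor's leading term divides it; move 1/4 to the remainder.
  remainder 19/12x_1 - x_2^2 - 7/3x_2 + 1/4 ≠ 0; add g_3 = 19/12x_1 - x_2^2 - 7/3x_2 + 1/4 to the basis.

S(f_1,g_3): lcm = x_1x_2. S = 7/12x_1 + 12/19x_2^3 + 9/19x_2^2 - 41/19x_2 - 17/12.
  leading term x_1: subtract (7/19)·g_3 from 7/12x_1 + 12/19x_2^3 + 9/19x_2^2 - 41/19x_2 - 17/12 → 12/19x_2^3 + 16/19x_2^2 - 74/57x_2 - 86/57
  leading term x_2^3: no divisor's leading term divides it; move 12/19x_2^3 to the remainder.
  leading term x_2^2: no divisor's leading term divides it; move 16/19x_2^2 to the remainder.
  leading term x_2: no divisor's leading term divides it; move -74/57x_2 to the remainder.
  leading term 1: no divisor's leading term divides it; move -86/57 to the remainder.
  remainder 12/19x_2^3 + 16/19x_2^2 - 74/57x_2 - 86/57 ≠ 0; add g_4 = 12/19x_2^3 + 16/19x_2^2 - 74/57x_2 - 86/57 to the basis.

The other S-polynomials (S(f_2,g_3), S(f_1,g_4), S(f_2,g_4), S(g_3,g_4)) all reduce to 0 modulo the current basis, so we have a Gröbner basis.
Inter-reduce: drop elements whose leading term is divisible by another's, tail-reduce, and make monic.

G = {x_1 - 12/19x_2^2 - 28/19x_2 + 3/19, x_2^3 + 4/3x_2^2 - 37/18x_2 - 43/18}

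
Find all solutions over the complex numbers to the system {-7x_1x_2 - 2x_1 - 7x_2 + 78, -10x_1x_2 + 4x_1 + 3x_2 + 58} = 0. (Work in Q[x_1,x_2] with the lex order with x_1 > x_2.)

Compute a lex Gröbner basis by Buchberger's algorithm.
f_1 = -7x_1x_2 - 2x_1 - 7x_2 + 78, LT = x_1x_2.
f_2 = -10x_1x_2 + 4x_1 + 3x_2 + 58, LT = x_1x_2.

S(f_1,f_2): lcm = x_1x_2. S = 24/35x_1 + 13/10x_2 - 187/35.
  leading term x_1: no divisor's leading term divides it; move 24/35x_1 to the remainder.
  leading term x_2: no divisor's leading term divides it; move 13/10x_2 to the remainder.
  leading term 1: no divisor's leading term divides it; move -187/35 to the remainder.
  remainder 24/35x_1 + 13/10x_2 - 187/35 ≠ 0; add h_3 = 24/35x_1 + 13/10x_2 - 187/35 to the basis.

S(f_1,h_3): lcm = x_1x_2. S = 2/7x_1 - 91/48x_2^2 + 211/24x_2 - 78/7.
  leading term x_1: subtract (5/12)·h_3 from 2/7x_1 - 91/48x_2^2 + 211/24x_2 - 78/7 → -91/48x_2^2 + 33/4x_2 - 107/12
  leading term x_2^2: no divisor's leading term divides it; move -91/48x_2^2 to the remainder.
  leading term x_2: no divisor's leading term divides it; move 33/4x_2 to the remainder.
  leading term 1: no divisor's leading term divides it; move -107/12 to the remainder.
  remainder -91/48x_2^2 + 33/4x_2 - 107/12 ≠ 0; add h_4 = -91/48x_2^2 + 33/4x_2 - 107/12 to the basis.

S(f_2,h_3): lcm = x_1x_2. S = -2/5x_1 - 91/48x_2^2 + 899/120x_2 - 29/5.
  leading term x_1: subtract (-7/12)·h_3 from -2/5x_1 - 91/48x_2^2 + 899/120x_2 - 29/5 → -91/48x_2^2 + 33/4x_2 - 107/12
  leading term x_2^2: subtract (1)·h_4 from -91/48x_2^2 + 33/4x_2 - 107/12 → 0
  remainder 0.

S(f_1,h_4): lcm = x_1x_2^2. S = 422/91x_1x_2 - 428/91x_1 + x_2^2 - 78/7x_2.
  leading term x_1x_2: subtract (-422/637)·f_1 from 422/91x_1x_2 - 428/91x_1 + x_2^2 - 78/7x_2 → -3840/637x_1 + x_2^2 - 1436/91x_2 + 2532/49
  leading term x_1: subtract (-800/91)·h_3 from -3840/637x_1 + x_2^2 - 1436/91x_2 + 2532/49 → x_2^2 - 396/91x_2 + 428/91
  leading term x_2^2: subtract (-48/91)·h_4 from x_2^2 - 396/91x_2 + 428/91 → 0
  remainder 0.

S(f_2,h_4): lcm = x_1x_2^2. S = 1798/455x_1x_2 - 428/91x_1 - 3/10x_2^2 - 29/5x_2.
  leading term x_1x_2: subtract (-1798/3185)·f_1 from 1798/455x_1x_2 - 428/91x_1 - 3/10x_2^2 - 29/5x_2 → -18576/3185x_1 - 3/10x_2^2 - 4437/455x_2 + 10788/245
  leading term x_1: subtract (-774/91)·h_3 from -18576/3185x_1 - 3/10x_2^2 - 4437/455x_2 + 10788/245 → -3/10x_2^2 + 594/455x_2 - 642/455
  leading term x_2^2: subtract (72/455)·h_4 from -3/10x_2^2 + 594/455x_2 - 642/455 → 0
  remainder 0.

S(h_3,h_4): leading monomials are coprime, so the S-polynomial reduces to 0 (Buchberger's first criterion).
Every S-polynomial of the final basis reduces to 0, so we have a Gröbner basis.
Inter-reduce: drop elements whose leading term is divisible by another's, tail-reduce, and make monic.
Reduced Gröbner basis: {x_1 + 91/48x_2 - 187/24, x_2^2 - 396/91x_2 + 428/91}.

From the last basis element, x_2^2 - 396/91x_2 + 428/91 = 0, so x_2 takes values in {2, 214/91}. Each choice, substituted upward through the basis, yields the corresponding point(s) of the solution set.
  x_2 = 2: the earlier basis element becomes x_1 - 4 = 0, giving x_1 = 4 — point (4, 2).
  x_2 = 214/91: the earlier basis element becomes x_1 - 10/3 = 0, giving x_1 = 10/3 — point (10/3, 214/91).
Each listed point satisfies every original equation (direct substitution).
This is the nonlinear analogue of row-reducing a linear system.

{(4, 2), (10/3, 214/91)}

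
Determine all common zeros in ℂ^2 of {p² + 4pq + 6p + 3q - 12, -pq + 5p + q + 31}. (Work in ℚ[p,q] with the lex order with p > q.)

{(-5, -1), (-10 - sqrt(79), -31/7 + 6*sqrt(79)/7), (-10 + sqrt(79), -6*sqrt(79)/7 - 31/7)}

Compute a lex Gröbner basis by Buchberger's algorithm.
f_1 = p² + 4pq + 6p + 3q - 12, LT = p².
f_2 = -pq + 5p + q + 31, LT = pq.

S(f_1,f_2): lcm = p²q. S = 5p² + 4pq² + 7pq + 31p + 3q² - 12q.
  leading term p²: subtract (5)·f_1 from 5p² + 4pq² + 7pq + 31p + 3q² - 12q → 4pq² - 13pq + p + 3q² - 27q + 60
  leading term pq²: subtract (-4q)·f_2 from 4pq² - 13pq + p + 3q² - 27q + 60 → 7pq + p + 7q² + 97q + 60
  leading term pq: subtract (-7)·f_2 from 7pq + p + 7q² + 97q + 60 → 36p + 7q² + 104q + 277
  leading term p: no divisor's leading term divides it; move 36p to the remainder.
  leading term q²: no divisor's leading term divides it; move 7q² to the remainder.
  leading term q: no divisor's leading term divides it; move 104q to the remainder.
  leading term 1: no divisor's leading term divides it; move 277 to the remainder.
  remainder 36p + 7q² + 104q + 277 ≠ 0; add h_3 = 36p + 7q² + 104q + 277 to the basis.

S(f_2,h_3): lcm = pq. S = -5p - 7/36q³ - 26/9q² - 313/36q - 31.
  leading term p: subtract (-5/36)·h_3 from -5p - 7/36q³ - 26/9q² - 313/36q - 31 → -7/36q³ - 23/12q² + 23/4q + 269/36
  leading term q³: no divisor's leading term divides it; move -7/36q³ to the remainder.
  leading term q²: no divisor's leading term divides it; move -23/12q² to the remainder.
  leading term q: no divisor's leading term divides it; move 23/4q to the remainder.
  leading term 1: no divisor's leading term divides it; move 269/36 to the remainder.
  remainder -7/36q³ - 23/12q² + 23/4q + 269/36 ≠ 0; add h_4 = -7/36q³ - 23/12q² + 23/4q + 269/36 to the basis.

The other S-polynomials (S(f_1,h_3), S(f_1,h_4), S(f_2,h_4), S(h_3,h_4)) all reduce to 0 modulo the current basis, so we have a Gröbner basis.
Inter-reduce: drop elements whose leading term is divisible by another's, tail-reduce, and make monic.
Reduced Gröbner basis: {p + 7/36q² + 26/9q + 277/36, q³ + 69/7q² - 207/7q - 269/7}.

The lex basis is triangular: the last element involves only q. Solving q³ + 69/7q² - 207/7q - 269/7 = 0 gives q ∈ {-1, -31/7 + 6*sqrt(79)/7, -6*sqrt(79)/7 - 31/7}; substituting each value into the earlier elements determines the remaining variables.
  q = -1: the earlier basis element becomes p + 5 = 0, giving p = -5 — point (-5, -1).
  q = -31/7 + 6*sqrt(79)/7: the earlier basis element becomes p + sqrt(79) + 10 = 0, giving p = -10 - sqrt(79) — point (-10 - sqrt(79), -31/7 + 6*sqrt(79)/7).
  q = -6*sqrt(79)/7 - 31/7: the earlier basis element becomes p - sqrt(79) + 10 = 0, giving p = -10 + sqrt(79) — point (-10 + sqrt(79), -6*sqrt(79)/7 - 31/7).
Each listed point satisfies every original equation (direct substitution).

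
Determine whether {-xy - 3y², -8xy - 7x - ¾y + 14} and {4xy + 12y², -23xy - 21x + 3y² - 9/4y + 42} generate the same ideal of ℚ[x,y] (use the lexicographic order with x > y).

Since reduced Gröbner bases are canonical representatives of ideals under a given ordering, it suffices to compute and compare them.
Buchberger on the first generating set:
f_1 = -xy - 3y², LT = xy.
f_2 = -8xy - 7x - ¾y + 14, LT = xy.

S(f_1,f_2): lcm = xy. S = -⅞x + 3y² - 3/32y + 7/4.
  reduce S modulo (f_1, f_2):
  remainder -⅞x + 3y² - 3/32y + 7/4 ≠ 0; add g_3 = -⅞x + 3y² - 3/32y + 7/4 to the basis.

S(f_1,g_3): lcm = xy. S = 24/7y³ + 81/28y² + 2y.
  reduce S modulo (f_1, f_2, g_3):
  remainder 24/7y³ + 81/28y² + 2y ≠ 0; add g_4 = 24/7y³ + 81/28y² + 2y to the basis.

The other S-polynomials (S(f_2,g_3), S(f_1,g_4), S(f_2,g_4), S(g_3,g_4)) all reduce to 0 modulo the current basis, so we have a Gröbner basis.
Inter-reduce: drop elements whose leading term is divisible by another's, tail-reduce, and make monic.
Reduced Gröbner basis: {x - 24/7y² + 3/28y - 2, y³ + 27/32y² + 7/12y}.

Buchberger on the second generating set:
h_1 = 4xy + 12y², LT = xy.
h_2 = -23xy - 21x + 3y² - 9/4y + 42, LT = xy.

S(h_1,h_2): lcm = xy. S = -21/23x + 72/23y² - 9/92y + 42/23.
  reduce S modulo (h_1, h_2):
  remainder -21/23x + 72/23y² - 9/92y + 42/23 ≠ 0; add k_3 = -21/23x + 72/23y² - 9/92y + 42/23 to the basis.

S(h_1,k_3): lcm = xy. S = 24/7y³ + 81/28y² + 2y.
  reduce S modulo (h_1, h_2, k_3):
  remainder 24/7y³ + 81/28y² + 2y ≠ 0; add k_4 = 24/7y³ + 81/28y² + 2y to the basis.

The other S-polynomials (S(h_2,k_3), S(h_1,k_4), S(h_2,k_4), S(k_3,k_4)) all reduce to 0 modulo the current basis, so we have a Gröbner basis.
Inter-reduce: drop elements whose leading term is divisible by another's, tail-reduce, and make monic.
Reduced Gröbner basis: {x - 24/7y² + 3/28y - 2, y³ + 27/32y² + 7/12y}.

Same reduced basis, so the two generating sets span the same ideal.

Yes, the ideals are equal.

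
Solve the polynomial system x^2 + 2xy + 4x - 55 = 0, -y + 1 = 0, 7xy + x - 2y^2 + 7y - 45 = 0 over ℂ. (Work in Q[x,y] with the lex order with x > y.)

{(5, 1)}

Compute a lex Gröbner basis by Buchberger's algorithm.
f_1 = x^2 + 2xy + 4x - 55, LT = x^2.
f_2 = -y + 1, LT = y.
f_3 = 7xy + x - 2y^2 + 7y - 45, LT = xy.

S(f_1,f_3): lcm = x^2y. S = -1/7x^2 + 16/7xy^2 + 3xy + 45/7x - 55y.
  leading term x^2: subtract (-1/7)·f_1 from -1/7x^2 + 16/7xy^2 + 3xy + 45/7x - 55y → 16/7xy^2 + 23/7xy + 7x - 55y - 55/7
  leading term xy^2: subtract (-16/7xy)·f_2 from 16/7xy^2 + 23/7xy + 7x - 55y - 55/7 → 39/7xy + 7x - 55y - 55/7
  leading term xy: subtract (-39/7x)·f_2 from 39/7xy + 7x - 55y - 55/7 → 88/7x - 55y - 55/7
  leading term x: no divisor's leading term divides it; move 88/7x to the remainder.
  leading term y: subtract (55)·f_2 from -55y - 55/7 → -440/7
  leading term 1: no divisor's leading term divides it; move -440/7 to the remainder.
  remainder 88/7x - 440/7 ≠ 0; add h_4 = 88/7x - 440/7 to the basis.

The other S-polynomials (S(f_1,f_2), S(f_2,f_3), S(f_1,h_4), S(f_2,h_4), S(f_3,h_4)) all reduce to 0 modulo the current basis, so we have a Gröbner basis.
Inter-reduce: drop elements whose leading term is divisible by another's, tail-reduce, and make monic.
Reduced Gröbner basis: {x - 5, y - 1}.

A lex Gröbner basis eliminates variables successively. Here y - 1 depends only on y, with roots {1}; lifting each root through the earlier basis elements recovers the full solutions.
  y = 1: the earlier basis element becomes x - 5 = 0, giving x = 5 — point (5, 1).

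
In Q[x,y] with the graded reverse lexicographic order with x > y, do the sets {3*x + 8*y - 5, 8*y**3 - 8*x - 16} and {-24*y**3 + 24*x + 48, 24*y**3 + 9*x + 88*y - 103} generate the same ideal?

For a fixed monomial order, each ideal has a unique reduced Gröbner basis; comparing bases decides equality.
Buchberger on the first generating set:
f_1 = 3*x + 8*y - 5, LT = x.
f_2 = 8*y**3 - 8*x - 16, LT = y**3.

The S-polynomials (S(f_1,f_2)) all reduce to 0 modulo the current basis, so we have a Gröbner basis.
Inter-reduce: drop elements whose leading term is divisible by another's, tail-reduce, and make monic.
Reduced Gröbner basis: {y**3 + 8/3*y - 11/3, x + 8/3*y - 5/3}.

Buchberger on the second generating set:
h_1 = -24*y**3 + 24*x + 48, LT = y**3.
h_2 = 24*y**3 + 9*x + 88*y - 103, LT = y**3.

S(h_1,h_2): lcm = y**3. S = -11/8*x - 11/3*y + 55/24.
  leading term x: no divisor's leading term divides it; move -11/8*x to the remainder.
  leading term y: no divisor's leading term divides it; move -11/3*y to the remainder.
  leading term 1: no divisor's leading term divides it; move 55/24 to the remainder.
  remainder -11/8*x - 11/3*y + 55/24 ≠ 0; add k_3 = -11/8*x - 11/3*y + 55/24 to the basis.

The other S-polynomials (S(h_1,k_3), S(h_2,k_3)) all reduce to 0 modulo the current basis, so we have a Gröbner basis.
Inter-reduce: drop elements whose leading term is divisible by another's, tail-reduce, and make monic.
Reduced Gröbner basis: {y**3 + 8/3*y - 11/3, x + 8/3*y - 5/3}.

Same reduced basis, so the two generating sets span the same ideal.
The choice of monomial ordering does not affect the verdict — as long as both bases are computed under the same ordering, their equality decides ideal equality.

Yes, the ideals are equal.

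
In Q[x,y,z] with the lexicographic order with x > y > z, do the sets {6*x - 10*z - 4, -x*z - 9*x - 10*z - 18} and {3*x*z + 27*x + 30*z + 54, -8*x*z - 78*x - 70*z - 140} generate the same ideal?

For a fixed monomial order, each ideal has a unique reduced Gröbner basis; comparing bases decides equality.
Buchberger on the first generating set:
f_1 = 6*x - 10*z - 4, LT = x.
f_2 = -x*z - 9*x - 10*z - 18, LT = x*z.

S(f_1,f_2): lcm = x*z. S = -9*x - 5/3*z**2 - 32/3*z - 18.
  leading term x: subtract (-3/2)·f_1 from -9*x - 5/3*z**2 - 32/3*z - 18 → -5/3*z**2 - 77/3*z - 24
  leading term z**2: no divisor's leading term divides it; move -5/3*z**2 to the remainder.
  leading term z: no divisor's leading term divides it; move -77/3*z to the remainder.
  leading term 1: no divisor's leading term divides it; move -24 to the remainder.
  remainder -5/3*z**2 - 77/3*z - 24 ≠ 0; add g_3 = -5/3*z**2 - 77/3*z - 24 to the basis.

The other S-polynomials (S(f_1,g_3), S(f_2,g_3)) all reduce to 0 modulo the current basis, so we have a Gröbner basis.
Inter-reduce: drop elements whose leading term is divisible by another's, tail-reduce, and make monic.
Reduced Gröbner basis: {x - 5/3*z - 2/3, z**2 + 77/5*z + 72/5}.

Buchberger on the second generating set:
h_1 = 3*x*z + 27*x + 30*z + 54, LT = x*z.
h_2 = -8*x*z - 78*x - 70*z - 140, LT = x*z.

S(h_1,h_2): lcm = x*z. S = -3/4*x + 5/4*z + 1/2.
  leading term x: no divisor's leading term divides it; move -3/4*x to the remainder.
  leading term z: no divisor's leading term divides it; move 5/4*z to the remainder.
  leading term 1: no divisor's leading term divides it; move 1/2 to the remainder.
  remainder -3/4*x + 5/4*z + 1/2 ≠ 0; add k_3 = -3/4*x + 5/4*z + 1/2 to the basis.

S(h_1,k_3): lcm = x*z. S = 9*x + 5/3*z**2 + 32/3*z + 18.
  leading term x: subtract (-12)·k_3 from 9*x + 5/3*z**2 + 32/3*z + 18 → 5/3*z**2 + 77/3*z + 24
  leading term z**2: no divisor's leading term divides it; move 5/3*z**2 to the remainder.
  leading term z: no divisor's leading term divides it; move 77/3*z to the remainder.
  leading term 1: no divisor's leading term divides it; move 24 to the remainder.
  remainder 5/3*z**2 + 77/3*z + 24 ≠ 0; add k_4 = 5/3*z**2 + 77/3*z + 24 to the basis.

The other S-polynomials (S(h_2,k_3), S(h_1,k_4), S(h_2,k_4), S(k_3,k_4)) all reduce to 0 modulo the current basis, so we have a Gröbner basis.
Inter-reduce: drop elements whose leading term is divisible by another's, tail-reduce, and make monic.
Reduced Gröbner basis: {x - 5/3*z - 2/3, z**2 + 77/5*z + 72/5}.

The two bases agree; hence the ideals are identical.

Yes, the ideals are equal.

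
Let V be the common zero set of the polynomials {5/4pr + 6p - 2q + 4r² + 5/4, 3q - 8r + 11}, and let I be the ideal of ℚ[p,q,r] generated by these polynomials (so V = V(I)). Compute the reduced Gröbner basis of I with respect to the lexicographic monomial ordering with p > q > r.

f_1 = 5/4pr + 6p - 2q + 4r² + 5/4, LT = pr.
f_2 = 3q - 8r + 11, LT = q.

The S-polynomials (S(f_1,f_2)) all reduce to 0 modulo the current basis, so we have a Gröbner basis.

G = {pr + 24/5p + 16/5r² - 64/15r + 103/15, q - 8/3r + 11/3}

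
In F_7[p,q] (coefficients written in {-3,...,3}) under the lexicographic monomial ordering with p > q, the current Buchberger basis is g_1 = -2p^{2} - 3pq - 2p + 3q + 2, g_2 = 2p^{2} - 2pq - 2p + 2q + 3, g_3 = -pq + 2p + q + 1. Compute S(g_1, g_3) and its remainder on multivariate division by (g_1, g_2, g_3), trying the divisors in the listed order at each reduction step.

lcm(LM(g_1), LM(g_3)) = p^{2}q.
S = (lcm/LT(g_1))·g_1 − (lcm/LT(g_3))·g_3 = 2p^{2} - 2pq^{2} + 2pq + p + 2q^{2} - q.
Reduce S modulo (g_1, g_2, g_3) in that order:
  leading term p^{2}: subtract (-1)·g_1 from 2p^{2} - 2pq^{2} + 2pq + p + 2q^{2} - q → -2pq^{2} - pq - p + 2q^{2} + 2q + 2
  leading term pq^{2}: subtract (2q)·g_3 from -2pq^{2} - pq - p + 2q^{2} + 2q + 2 → 2pq - p + 2
  leading term pq: subtract (-2)·g_3 from 2pq - p + 2 → 3p + 2q - 3
  leading term p: no divisor's leading term divides it; move 3p to the remainder.
  leading term q: no divisor's leading term divides it; move 2q to the remainder.
  leading term 1: no divisor's leading term divides it; move -3 to the remainder.
The remainder 3p + 2q - 3 is nonzero, so it would be added as the next basis element.

S(g_1, g_3) = 2p^{2} - 2pq^{2} + 2pq + p + 2q^{2} - q; remainder on division = 3p + 2q - 3.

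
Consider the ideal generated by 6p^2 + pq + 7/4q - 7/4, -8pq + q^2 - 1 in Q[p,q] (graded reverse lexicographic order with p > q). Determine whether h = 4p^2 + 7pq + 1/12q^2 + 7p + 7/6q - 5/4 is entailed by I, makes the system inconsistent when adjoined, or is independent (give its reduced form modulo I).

First compute the reduced Gröbner basis of I by Buchberger's algorithm.
f_1 = 6p^2 + pq + 7/4q - 7/4, LT = p^2.
f_2 = -8pq + q^2 - 1, LT = pq.

S(f_1,f_2): lcm = p^2q. S = 7/24pq^2 + 7/24q^2 - 1/8p - 7/24q.
  leading term pq^2: subtract (-7/192q)·f_2 from 7/24pq^2 + 7/24q^2 - 1/8p - 7/24q → 7/192q^3 + 7/24q^2 - 1/8p - 21/64q
  leading term q^3: no divisor's leading term divides it; move 7/192q^3 to the remainder.
  leading term q^2: no divisor's leading term divides it; move 7/24q^2 to the remainder.
  leading term p: no divisor's leading term divides it; move -1/8p to the remainder.
  leading term q: no divisor's leading term divides it; move -21/64q to the remainder.
  remainder 7/192q^3 + 7/24q^2 - 1/8p - 21/64q ≠ 0; add k_3 = 7/192q^3 + 7/24q^2 - 1/8p - 21/64q to the basis.

The other S-polynomials (S(f_1,k_3), S(f_2,k_3)) all reduce to 0 modulo the current basis, so we have a Gröbner basis.
Inter-reduce: drop elements whose leading term is divisible by another's, tail-reduce, and make monic.
Reduced Gröbner basis: {q^3 + 8q^2 - 24/7p - 9q, p^2 + 1/48q^2 + 7/24q - 5/16, pq - 1/8q^2 + 1/8}.
Label its elements g_1 = q^3 + 8q^2 - 24/7p - 9q, g_2 = p^2 + 1/48q^2 + 7/24q - 5/16, g_3 = pq - 1/8q^2 + 1/8.

Reduce h = 4p^2 + 7pq + 1/12q^2 + 7p + 7/6q - 5/4 modulo G:
  leading term p^2: subtract (4)·g_2 from 4p^2 + 7pq + 1/12q^2 + 7p + 7/6q - 5/4 → 7pq + 7p
  leading term pq: subtract (7)·g_3 from 7pq + 7p → 7/8q^2 + 7p - 7/8
  leading term q^2: no divisor's leading term divides it; move 7/8q^2 to the remainder.
  leading term p: no divisor's leading term divides it; move 7p to the remainder.
  leading term 1: no divisor's leading term divides it; move -7/8 to the remainder.
  normal form = 7/8q^2 + 7p - 7/8.
The normal form is nonzero, so h ∉ I. Since h minus its normal form lies in I, I + (h) = I + (r) where r = 7/8q^2 + 7p - 7/8; decide whether this ideal is the whole ring.
Run Buchberger on G together with r (pairs among the g_i already reduce to 0 since G is a Gröbner basis):
g_1 = q^3 + 8q^2 - 24/7p - 9q, LT = q^3.
g_2 = p^2 + 1/48q^2 + 7/24q - 5/16, LT = p^2.
g_3 = pq - 1/8q^2 + 1/8, LT = pq.
r = 7/8q^2 + 7p - 7/8, LT = q^2.

S(g_1,r): lcm = q^3. S = -8pq + 8q^2 - 24/7p - 8q.
  leading term pq: subtract (-8)·g_3 from -8pq + 8q^2 - 24/7p - 8q → 7q^2 - 24/7p - 8q + 1
  leading term q^2: subtract (8)·r from 7q^2 - 24/7p - 8q + 1 → -416/7p - 8q + 8
  leading term p: no divisor's leading term divides it; move -416/7p to the remainder.
  leading term q: no divisor's leading term divides it; move -8q to the remainder.
  leading term 1: no divisor's leading term divides it; move 8 to the remainder.
  remainder -416/7p - 8q + 8 ≠ 0; add m_5 = -416/7p - 8q + 8 to the basis.

S(g_3,r): lcm = pq^2. S = -1/8q^3 - 8p^2 + p + 1/8q.
  leading term q^3: subtract (-1/8)·g_1 from -1/8q^3 - 8p^2 + p + 1/8q → -8p^2 + q^2 + 4/7p - q
  leading term p^2: subtract (-8)·g_2 from -8p^2 + q^2 + 4/7p - q → 7/6q^2 + 4/7p + 4/3q - 5/2
  leading term q^2: subtract (4/3)·r from 7/6q^2 + 4/7p + 4/3q - 5/2 → -184/21p + 4/3q - 4/3
  leading term p: subtract (23/156)·m_5 from -184/21p + 4/3q - 4/3 → 98/39q - 98/39
  leading term q: no divisor's leading term divides it; move 98/39q to the remainder.
  leading term 1: no divisor's leading term divides it; move -98/39 to the remainder.
  remainder 98/39q - 98/39 ≠ 0; add m_6 = 98/39q - 98/39 to the basis.

The other S-polynomials (S(g_1,g_2), S(g_1,g_3), S(g_2,g_3), S(g_2,r), S(g_1,m_5), S(g_2,m_5), S(g_3,m_5), S(r,m_5), S(g_1,m_6), S(g_2,m_6), S(g_3,m_6), S(r,m_6), S(m_5,m_6)) all reduce to 0 modulo the current basis, so we have a Gröbner basis.
Inter-reduce: drop elements whose leading term is divisible by another's, tail-reduce, and make monic.
Reduced Gröbner basis: {p, q - 1}.
The reduced Gröbner basis of I + (h) is {p, q - 1} ≠ {1}, a proper ideal, so the enlarged system stays consistent: h is independent of I, with normal form 7/8q^2 + 7p - 7/8.

4p^2 + 7pq + 1/12q^2 + 7p + 7/6q - 5/4 is independent of I; its normal form modulo I is 7/8q^2 + 7p - 7/8.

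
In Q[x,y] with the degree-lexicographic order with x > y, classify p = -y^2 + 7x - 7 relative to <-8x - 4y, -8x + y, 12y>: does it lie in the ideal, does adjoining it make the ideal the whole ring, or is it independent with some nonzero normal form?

Adjoining -y^2 + 7x - 7 makes the ideal the whole ring: the system is inconsistent.

First compute the reduced Gröbner basis of I by Buchberger's algorithm.
f_1 = -8x - 4y, LT = x.
f_2 = -8x + y, LT = x.
f_3 = 12y, LT = y.

S(f_1,f_2): lcm = x. S = 5/8y.
  leading term y: subtract (5/96)·f_3 from 5/8y → 0
  remainder 0.

S(f_1,f_3): leading monomials are coprime, so the S-polynomial reduces to 0 (Buchberger's first criterion).
S(f_2,f_3): leading monomials are coprime, so the S-polynomial reduces to 0 (Buchberger's first criterion).
Every S-polynomial of the final basis reduces to 0, so we have a Gröbner basis.
Inter-reduce: drop elements whose leading term is divisible by another's, tail-reduce, and make monic.
Reduced Gröbner basis: {x, y}.
Label its elements g_1 = x, g_2 = y.

Reduce p = -y^2 + 7x - 7 modulo G:
  leading term y^2: subtract (-y)·g_2 from -y^2 + 7x - 7 → 7x - 7
  leading term x: subtract (7)·g_1 from 7x - 7 → -7
  leading term 1: no divisor's leading term divides it; move -7 to the remainder.
  normal form = -7.
The normal form is nonzero, so p ∉ I. Since p minus its normal form lies in I, I + (p) = I + (r) where r = -7; decide whether this ideal is the whole ring.
Here r = -7 is a nonzero constant, hence a unit: 1 ∈ I + (p), the Gröbner basis of I + (p) is {1}, and the enlarged system has no common solution — adjoining p is inconsistent.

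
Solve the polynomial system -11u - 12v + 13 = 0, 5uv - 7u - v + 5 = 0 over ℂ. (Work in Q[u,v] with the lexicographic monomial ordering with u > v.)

{(47/55, 3/10), (-1, 2)}

Compute a lex Gröbner basis by Buchberger's algorithm.
f_1 = -11u - 12v + 13, LT = u.
f_2 = 5uv - 7u - v + 5, LT = uv.

S(f_1,f_2): lcm = uv. S = 7/5u + 12/11v^2 - 54/55v - 1.
  leading term u: subtract (-7/55)·f_1 from 7/5u + 12/11v^2 - 54/55v - 1 → 12/11v^2 - 138/55v + 36/55
  leading term v^2: no divisor's leading term divides it; move 12/11v^2 to the remainder.
  leading term v: no divisor's leading term divides it; move -138/55v to the remainder.
  leading term 1: no divisor's leading term divides it; move 36/55 to the remainder.
  remainder 12/11v^2 - 138/55v + 36/55 ≠ 0; add h_3 = 12/11v^2 - 138/55v + 36/55 to the basis.

The other S-polynomials (S(f_1,h_3), S(f_2,h_3)) all reduce to 0 modulo the current basis, so we have a Gröbner basis.
Inter-reduce: drop elements whose leading term is divisible by another's, tail-reduce, and make monic.
Reduced Gröbner basis: {u + 12/11v - 13/11, v^2 - 23/10v + 3/5}.

Elimination: the polynomial v^2 - 23/10v + 3/5 lies in the elimination ideal for v, so v ∈ {3/10, 2}. For each such v, the remaining basis elements (now univariate) give the rest of the solution.
  v = 3/10: the earlier basis element becomes u - 47/55 = 0, giving u = 47/55 — point (47/55, 3/10).
  v = 2: the earlier basis element becomes u + 1 = 0, giving u = -1 — point (-1, 2).
Each listed point satisfies every original equation (direct substitution).
Zero-dimensionality of the ideal guarantees finitely many solutions over ℂ.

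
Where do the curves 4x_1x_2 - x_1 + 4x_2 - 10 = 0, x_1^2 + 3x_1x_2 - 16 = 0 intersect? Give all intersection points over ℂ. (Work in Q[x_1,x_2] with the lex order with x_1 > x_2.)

Compute a lex Gröbner basis by Buchberger's algorithm.
f_1 = 4x_1x_2 - x_1 + 4x_2 - 10, LT = x_1x_2.
f_2 = x_1^2 + 3x_1x_2 - 16, LT = x_1^2.

S(f_1,f_2): lcm = x_1^2x_2. S = -1/4x_1^2 - 3x_1x_2^2 + x_1x_2 - 5/2x_1 + 16x_2.
  reduce S modulo (f_1, f_2):
  remainder -9/4x_1 + 3x_2^2 + 15/2x_2 - 3/2 ≠ 0; add h_3 = -9/4x_1 + 3x_2^2 + 15/2x_2 - 3/2 to the basis.

S(f_1,h_3): lcm = x_1x_2. S = -1/4x_1 + 4/3x_2^3 + 10/3x_2^2 + 1/3x_2 - 5/2.
  reduce S modulo (f_1, f_2, h_3):
  remainder 4/3x_2^3 + 3x_2^2 - 1/2x_2 - 7/3 ≠ 0; add h_4 = 4/3x_2^3 + 3x_2^2 - 1/2x_2 - 7/3 to the basis.

The other S-polynomials (S(f_2,h_3), S(f_1,h_4), S(f_2,h_4), S(h_3,h_4)) all reduce to 0 modulo the current basis, so we have a Gröbner basis.
Inter-reduce: drop elements whose leading term is divisible by another's, tail-reduce, and make monic.
Reduced Gröbner basis: {x_1 - 4/3x_2^2 - 10/3x_2 + 2/3, x_2^3 + 9/4x_2^2 - 3/8x_2 - 7/4}.

A lex Gröbner basis eliminates variables successively. Here x_2^3 + 9/4x_2^2 - 3/8x_2 - 7/4 depends only on x_2, with roots {-2, -1/8 + sqrt(57)/8, -sqrt(57)/8 - 1/8}; lifting each root through the earlier basis elements recovers the full solutions.
  x_2 = -2: the earlier basis element becomes x_1 + 2 = 0, giving x_1 = -2 — point (-2, -2).
  x_2 = -1/8 + sqrt(57)/8: the earlier basis element becomes x_1 - 3*sqrt(57)/8 - 1/8 = 0, giving x_1 = 1/8 + 3*sqrt(57)/8 — point (1/8 + 3*sqrt(57)/8, -1/8 + sqrt(57)/8).
  x_2 = -sqrt(57)/8 - 1/8: the earlier basis element becomes x_1 - 1/8 + 3*sqrt(57)/8 = 0, giving x_1 = 1/8 - 3*sqrt(57)/8 — point (1/8 - 3*sqrt(57)/8, -sqrt(57)/8 - 1/8).

{(-2, -2), (1/8 + 3*sqrt(57)/8, -1/8 + sqrt(57)/8), (1/8 - 3*sqrt(57)/8, -sqrt(57)/8 - 1/8)}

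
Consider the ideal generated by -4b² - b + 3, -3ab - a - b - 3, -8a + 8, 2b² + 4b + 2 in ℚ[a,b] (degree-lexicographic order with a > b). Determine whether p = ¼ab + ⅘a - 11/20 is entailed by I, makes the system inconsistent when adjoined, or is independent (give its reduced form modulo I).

First compute the reduced Gröbner basis of I by Buchberger's algorithm.
f_1 = -4b² - b + 3, LT = b².
f_2 = -3ab - a - b - 3, LT = ab.
f_3 = -8a + 8, LT = a.
f_4 = 2b² + 4b + 2, LT = b².

S(f_1,f_2): lcm = ab². S = -1/12ab - ⅓b² - ¾a - b.
  leading term ab: subtract (1/36)·f_2 from -1/12ab - ⅓b² - ¾a - b → -⅓b² - 13/18a - 35/36b + 1/12
  leading term b²: subtract (1/12)·f_1 from -⅓b² - 13/18a - 35/36b + 1/12 → -13/18a - 8/9b - ⅙
  leading term a: subtract (13/144)·f_3 from -13/18a - 8/9b - ⅙ → -8/9b - 8/9
  leading term b: no divisor's leading term divides it; move -8/9b to the remainder.
  leading term 1: no divisor's leading term divides it; move -8/9 to the remainder.
  remainder -8/9b - 8/9 ≠ 0; add h_5 = -8/9b - 8/9 to the basis.

S(f_1,f_3): leading monomials are coprime, so the S-polynomial reduces to 0 (Buchberger's first criterion).
S(f_1,f_4): lcm = b². S = -7/4b - 7/4.
  leading term b: subtract (63/32)·h_5 from -7/4b - 7/4 → 0
  remainder 0.

S(f_2,f_3): lcm = ab. S = ⅓a + 4/3b + 1.
  leading term a: subtract (-1/24)·f_3 from ⅓a + 4/3b + 1 → 4/3b + 4/3
  leading term b: subtract (-3/2)·h_5 from 4/3b + 4/3 → 0
  remainder 0.

S(f_2,f_4): lcm = ab². S = -5/3ab + ⅓b² - a + b.
  leading term ab: subtract (5/9)·f_2 from -5/3ab + ⅓b² - a + b → ⅓b² - 4/9a + 14/9b + 5/3
  leading term b²: subtract (-1/12)·f_1 from ⅓b² - 4/9a + 14/9b + 5/3 → -4/9a + 53/36b + 23/12
  leading term a: subtract (1/18)·f_3 from -4/9a + 53/36b + 23/12 → 53/36b + 53/36
  leading term b: subtract (-53/32)·h_5 from 53/36b + 53/36 → 0
  remainder 0.

S(f_3,f_4): leading monomials are coprime, so the S-polynomial reduces to 0 (Buchberger's first criterion).
S(f_1,h_5): lcm = b². S = -¾b - ¾.
  leading term b: subtract (27/32)·h_5 from -¾b - ¾ → 0
  remainder 0.

S(f_2,h_5): lcm = ab. S = -⅔a + ⅓b + 1.
  leading term a: subtract (1/12)·f_3 from -⅔a + ⅓b + 1 → ⅓b + ⅓
  leading term b: subtract (-⅜)·h_5 from ⅓b + ⅓ → 0
  remainder 0.

S(f_3,h_5): leading monomials are coprime, so the S-polynomial reduces to 0 (Buchberger's first criterion).
S(f_4,h_5): lcm = b². S = b + 1.
  leading term b: subtract (-9/8)·h_5 from b + 1 → 0
  remainder 0.

Every S-polynomial of the final basis reduces to 0, so we have a Gröbner basis.
Inter-reduce: drop elements whose leading term is divisible by another's, tail-reduce, and make monic.
Reduced Gröbner basis: {a - 1, b + 1}.
Label its elements g_1 = a - 1, g_2 = b + 1.

Reduce p = ¼ab + ⅘a - 11/20 modulo G:
  leading term ab: subtract (¼b)·g_1 from ¼ab + ⅘a - 11/20 → ⅘a + ¼b - 11/20
  leading term a: subtract (⅘)·g_1 from ⅘a + ¼b - 11/20 → ¼b + ¼
  leading term b: subtract (¼)·g_2 from ¼b + ¼ → 0
  normal form = 0.
Since the normal form is 0, p ∈ I.

¼ab + ⅘a - 11/20 lies in I (it reduces to 0).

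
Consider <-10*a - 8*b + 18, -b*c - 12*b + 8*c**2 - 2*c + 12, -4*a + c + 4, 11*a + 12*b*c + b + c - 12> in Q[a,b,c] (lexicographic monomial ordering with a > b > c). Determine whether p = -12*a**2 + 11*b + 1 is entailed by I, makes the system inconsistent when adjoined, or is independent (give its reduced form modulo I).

First compute the reduced Gröbner basis of I by Buchberger's algorithm.
f_1 = -10*a - 8*b + 18, LT = a.
f_2 = -b*c - 12*b + 8*c**2 - 2*c + 12, LT = b*c.
f_3 = -4*a + c + 4, LT = a.
f_4 = 11*a + 12*b*c + b + c - 12, LT = a.

S(f_1,f_3): lcm = a. S = 4/5*b + 1/4*c - 4/5.
  leading term b: no divisor's leading term divides it; move 4/5*b to the remainder.
  leading term c: no divisor's leading term divides it; move 1/4*c to the remainder.
  leading term 1: no divisor's leading term divides it; move -4/5 to the remainder.
  remainder 4/5*b + 1/4*c - 4/5 ≠ 0; add h_5 = 4/5*b + 1/4*c - 4/5 to the basis.

S(f_1,f_4): lcm = a. S = -12/11*b*c + 39/55*b - 1/11*c - 39/55.
  leading term b*c: subtract (12/11)·f_2 from -12/11*b*c + 39/55*b - 1/11*c - 39/55 → 69/5*b - 96/11*c**2 + 23/11*c - 69/5
  leading term b: subtract (69/4)·h_5 from 69/5*b - 96/11*c**2 + 23/11*c - 69/5 → -96/11*c**2 - 391/176*c
  leading term c**2: no divisor's leading term divides it; move -96/11*c**2 to the remainder.
  leading term c: no divisor's leading term divides it; move -391/176*c to the remainder.
  remainder -96/11*c**2 - 391/176*c ≠ 0; add h_6 = -96/11*c**2 - 391/176*c to the basis.

S(f_2,h_5): lcm = b*c. S = 12*b - 133/16*c**2 + 3*c - 12.
  leading term b: subtract (15)·h_5 from 12*b - 133/16*c**2 + 3*c - 12 → -133/16*c**2 - 3/4*c
  leading term c**2: subtract (1463/1536)·h_6 from -133/16*c**2 - 3/4*c → 33571/24576*c
  leading term c: no divisor's leading term divides it; move 33571/24576*c to the remainder.
  remainder 33571/24576*c ≠ 0; add h_7 = 33571/24576*c to the basis.

The other S-polynomials (S(f_1,f_2), S(f_2,f_3), S(f_2,f_4), S(f_3,f_4), S(f_1,h_5), S(f_3,h_5), S(f_4,h_5), S(f_1,h_6), S(f_2,h_6), S(f_3,h_6), S(f_4,h_6), S(h_5,h_6), S(f_1,h_7), S(f_2,h_7), S(f_3,h_7), S(f_4,h_7), S(h_5,h_7), S(h_6,h_7)) all reduce to 0 modulo the current basis, so we have a Gröbner basis.
Inter-reduce: drop elements whose leading term is divisible by another's, tail-reduce, and make monic.
Reduced Gröbner basis: {a - 1, b - 1, c}.
Label its elements g_1 = a - 1, g_2 = b - 1, g_3 = c.

Reduce p = -12*a**2 + 11*b + 1 modulo G:
  leading term a**2: subtract (-12*a)·g_1 from -12*a**2 + 11*b + 1 → -12*a + 11*b + 1
  leading term a: subtract (-12)·g_1 from -12*a + 11*b + 1 → 11*b - 11
  leading term b: subtract (11)·g_2 from 11*b - 11 → 0
  normal form = 0.
Since the normal form is 0, p ∈ I.

Ideal membership is decidable via reduction modulo a Gröbner basis.

-12*a**2 + 11*b + 1 lies in I (it reduces to 0).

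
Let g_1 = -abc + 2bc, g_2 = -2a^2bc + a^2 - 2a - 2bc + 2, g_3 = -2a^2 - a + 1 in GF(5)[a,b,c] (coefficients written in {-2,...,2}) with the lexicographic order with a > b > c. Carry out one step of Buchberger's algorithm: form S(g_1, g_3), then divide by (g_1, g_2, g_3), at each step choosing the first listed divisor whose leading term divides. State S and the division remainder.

lcm(LM(g_1), LM(g_3)) = a^2bc.
S = (lcm/LT(g_1))·g_1 − (lcm/LT(g_3))·g_3 = -2bc.
Reduce S modulo (g_1, g_2, g_3) in that order:
  leading term bc: no divisor's leading term divides it; move -2bc to the remainder.
The remainder -2bc is nonzero, so it would be added as the next basis element.

S(g_1, g_3) = -2bc; remainder on division = -2bc.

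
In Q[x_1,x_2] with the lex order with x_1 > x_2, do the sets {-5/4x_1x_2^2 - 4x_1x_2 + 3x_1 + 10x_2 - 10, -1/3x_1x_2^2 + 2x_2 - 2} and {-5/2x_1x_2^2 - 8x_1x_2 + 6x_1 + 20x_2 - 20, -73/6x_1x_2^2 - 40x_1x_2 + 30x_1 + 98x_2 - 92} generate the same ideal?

Two ideals are equal iff their reduced Gröbner bases coincide (the reduced basis is unique for a fixed ordering).
Buchberger on the first generating set:
f_1 = -5/4x_1x_2^2 - 4x_1x_2 + 3x_1 + 10x_2 - 10, LT = x_1x_2^2.
f_2 = -1/3x_1x_2^2 + 2x_2 - 2, LT = x_1x_2^2.

S(f_1,f_2): lcm = x_1x_2^2. S = 16/5x_1x_2 - 12/5x_1 - 2x_2 + 2.
  reduce S modulo (f_1, f_2):
  remainder 16/5x_1x_2 - 12/5x_1 - 2x_2 + 2 ≠ 0; add g_3 = 16/5x_1x_2 - 12/5x_1 - 2x_2 + 2 to the basis.

S(f_1,g_3): lcm = x_1x_2^2. S = 79/20x_1x_2 - 12/5x_1 + 5/8x_2^2 - 69/8x_2 + 8.
  reduce S modulo (f_1, f_2, g_3):
  remainder 9/16x_1 + 5/8x_2^2 - 197/32x_2 + 177/32 ≠ 0; add g_4 = 9/16x_1 + 5/8x_2^2 - 197/32x_2 + 177/32 to the basis.

S(f_1,g_4): lcm = x_1x_2^2. S = 16/5x_1x_2 - 12/5x_1 - 10/9x_2^4 + 197/18x_2^3 - 59/6x_2^2 - 8x_2 + 8.
  reduce S modulo (f_1, f_2, g_3, g_4):
  remainder -10/9x_2^4 + 197/18x_2^3 - 59/6x_2^2 - 6x_2 + 6 ≠ 0; add g_5 = -10/9x_2^4 + 197/18x_2^3 - 59/6x_2^2 - 6x_2 + 6 to the basis.

S(g_3,g_4): lcm = x_1x_2. S = -3/4x_1 - 10/9x_2^3 + 197/18x_2^2 - 251/24x_2 + 5/8.
  reduce S modulo (f_1, f_2, g_3, g_4, g_5):
  remainder -10/9x_2^3 + 106/9x_2^2 - 56/3x_2 + 8 ≠ 0; add g_6 = -10/9x_2^3 + 106/9x_2^2 - 56/3x_2 + 8 to the basis.

The other S-polynomials (S(f_2,g_3), S(f_2,g_4), S(f_1,g_5), S(f_2,g_5), S(g_3,g_5), S(g_4,g_5), S(f_1,g_6), S(f_2,g_6), S(g_3,g_6), S(g_4,g_6), S(g_5,g_6)) all reduce to 0 modulo the current basis, so we have a Gröbner basis.
Inter-reduce: drop elements whose leading term is divisible by another's, tail-reduce, and make monic.
Reduced Gröbner basis: {x_1 + 10/9x_2^2 - 197/18x_2 + 59/6, x_2^3 - 53/5x_2^2 + 84/5x_2 - 36/5}.

Buchberger on the second generating set:
h_1 = -5/2x_1x_2^2 - 8x_1x_2 + 6x_1 + 20x_2 - 20, LT = x_1x_2^2.
h_2 = -73/6x_1x_2^2 - 40x_1x_2 + 30x_1 + 98x_2 - 92, LT = x_1x_2^2.

S(h_1,h_2): lcm = x_1x_2^2. S = -32/365x_1x_2 + 24/365x_1 + 4/73x_2 + 32/73.
  reduce S modulo (h_1, h_2):
  remainder -32/365x_1x_2 + 24/365x_1 + 4/73x_2 + 32/73 ≠ 0; add k_3 = -32/365x_1x_2 + 24/365x_1 + 4/73x_2 + 32/73 to the basis.

S(h_1,k_3): lcm = x_1x_2^2. S = 79/20x_1x_2 - 12/5x_1 + 5/8x_2^2 - 3x_2 + 8.
  reduce S modulo (h_1, h_2, k_3):
  remainder 9/16x_1 + 5/8x_2^2 - 17/32x_2 + 111/4 ≠ 0; add k_4 = 9/16x_1 + 5/8x_2^2 - 17/32x_2 + 111/4 to the basis.

S(h_1,k_4): lcm = x_1x_2^2. S = 16/5x_1x_2 - 12/5x_1 - 10/9x_2^4 + 17/18x_2^3 - 148/3x_2^2 - 8x_2 + 8.
  reduce S modulo (h_1, h_2, k_3, k_4):
  remainder -10/9x_2^4 + 17/18x_2^3 - 148/3x_2^2 - 6x_2 + 24 ≠ 0; add k_5 = -10/9x_2^4 + 17/18x_2^3 - 148/3x_2^2 - 6x_2 + 24 to the basis.

S(k_3,k_4): lcm = x_1x_2. S = -3/4x_1 - 10/9x_2^3 + 17/18x_2^2 - 1199/24x_2 - 5.
  reduce S modulo (h_1, h_2, k_3, k_4, k_5):
  remainder -10/9x_2^3 + 16/9x_2^2 - 152/3x_2 + 32 ≠ 0; add k_6 = -10/9x_2^3 + 16/9x_2^2 - 152/3x_2 + 32 to the basis.

The other S-polynomials (S(h_2,k_3), S(h_2,k_4), S(h_1,k_5), S(h_2,k_5), S(k_3,k_5), S(k_4,k_5), S(h_1,k_6), S(h_2,k_6), S(k_3,k_6), S(k_4,k_6), S(k_5,k_6)) all reduce to 0 modulo the current basis, so we have a Gröbner basis.
Inter-reduce: drop elements whose leading term is divisible by another's, tail-reduce, and make monic.
Reduced Gröbner basis: {x_1 + 10/9x_2^2 - 17/18x_2 + 148/3, x_2^3 - 8/5x_2^2 + 228/5x_2 - 144/5}.

The bases are distinct; the ideals are different.

No, the ideals differ.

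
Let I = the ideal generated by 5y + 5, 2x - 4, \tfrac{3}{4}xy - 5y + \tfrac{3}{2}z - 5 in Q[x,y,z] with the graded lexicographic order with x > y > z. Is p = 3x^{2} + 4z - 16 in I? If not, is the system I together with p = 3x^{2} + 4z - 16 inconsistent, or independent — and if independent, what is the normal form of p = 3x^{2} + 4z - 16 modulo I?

First compute the reduced Gröbner basis of I by Buchberger's algorithm.
f_1 = 5y + 5, LT = y.
f_2 = 2x - 4, LT = x.
f_3 = \tfrac{3}{4}xy - 5y + \tfrac{3}{2}z - 5, LT = xy.

S(f_1,f_2): leading monomials are coprime, so the S-polynomial reduces to 0 (Buchberger's first criterion).
S(f_1,f_3): lcm = xy. S = x + \tfrac{20}{3}y - 2z + \tfrac{20}{3}.
  leading term x: subtract (\tfrac{1}{2})·f_2 from x + \tfrac{20}{3}y - 2z + \tfrac{20}{3} → \tfrac{20}{3}y - 2z + \tfrac{26}{3}
  leading term y: subtract (\tfrac{4}{3})·f_1 from \tfrac{20}{3}y - 2z + \tfrac{26}{3} → -2z + 2
  leading term z: no divisor's leading term divides it; move -2z to the remainder.
  leading term 1: no divisor's leading term divides it; move 2 to the remainder.
  remainder -2z + 2 ≠ 0; add h_4 = -2z + 2 to the basis.

S(f_2,f_3): lcm = xy. S = \tfrac{14}{3}y - 2z + \tfrac{20}{3}.
  leading term y: subtract (\tfrac{14}{15})·f_1 from \tfrac{14}{3}y - 2z + \tfrac{20}{3} → -2z + 2
  leading term z: subtract (1)·h_4 from -2z + 2 → 0
  remainder 0.

S(f_1,h_4): leading monomials are coprime, so the S-polynomial reduces to 0 (Buchberger's first criterion).
S(f_2,h_4): leading monomials are coprime, so the S-polynomial reduces to 0 (Buchberger's first criterion).
S(f_3,h_4): leading monomials are coprime, so the S-polynomial reduces to 0 (Buchberger's first criterion).
Every S-polynomial of the final basis reduces to 0, so we have a Gröbner basis.
Inter-reduce: drop elements whose leading term is divisible by another's, tail-reduce, and make monic.
Reduced Gröbner basis: {x - 2, y + 1, z - 1}.
Label its elements g_1 = x - 2, g_2 = y + 1, g_3 = z - 1.

Reduce p = 3x^{2} + 4z - 16 modulo G:
  leading term x^{2}: subtract (3x)·g_1 from 3x^{2} + 4z - 16 → 6x + 4z - 16
  leading term x: subtract (6)·g_1 from 6x + 4z - 16 → 4z - 4
  leading term z: subtract (4)·g_3 from 4z - 4 → 0
  normal form = 0.
Since the normal form is 0, p ∈ I.

3x^{2} + 4z - 16 lies in I (it reduces to 0).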